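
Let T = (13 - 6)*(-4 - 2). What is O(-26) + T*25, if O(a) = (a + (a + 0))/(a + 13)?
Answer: -1046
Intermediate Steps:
T = -42 (T = 7*(-6) = -42)
O(a) = 2*a/(13 + a) (O(a) = (a + a)/(13 + a) = (2*a)/(13 + a) = 2*a/(13 + a))
O(-26) + T*25 = 2*(-26)/(13 - 26) - 42*25 = 2*(-26)/(-13) - 1050 = 2*(-26)*(-1/13) - 1050 = 4 - 1050 = -1046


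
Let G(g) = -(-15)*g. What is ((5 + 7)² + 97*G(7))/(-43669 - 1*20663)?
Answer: -3443/21444 ≈ -0.16056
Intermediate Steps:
G(g) = 15*g
((5 + 7)² + 97*G(7))/(-43669 - 1*20663) = ((5 + 7)² + 97*(15*7))/(-43669 - 1*20663) = (12² + 97*105)/(-43669 - 20663) = (144 + 10185)/(-64332) = 10329*(-1/64332) = -3443/21444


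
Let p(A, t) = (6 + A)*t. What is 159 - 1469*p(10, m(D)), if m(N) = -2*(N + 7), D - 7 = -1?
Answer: 611263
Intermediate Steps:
D = 6 (D = 7 - 1 = 6)
m(N) = -14 - 2*N (m(N) = -2*(7 + N) = -14 - 2*N)
p(A, t) = t*(6 + A)
159 - 1469*p(10, m(D)) = 159 - 1469*(-14 - 2*6)*(6 + 10) = 159 - 1469*(-14 - 12)*16 = 159 - (-38194)*16 = 159 - 1469*(-416) = 159 + 611104 = 611263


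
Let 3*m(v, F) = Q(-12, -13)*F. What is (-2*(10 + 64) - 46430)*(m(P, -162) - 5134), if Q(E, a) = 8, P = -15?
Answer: 259253148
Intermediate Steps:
m(v, F) = 8*F/3 (m(v, F) = (8*F)/3 = 8*F/3)
(-2*(10 + 64) - 46430)*(m(P, -162) - 5134) = (-2*(10 + 64) - 46430)*((8/3)*(-162) - 5134) = (-2*74 - 46430)*(-432 - 5134) = (-148 - 46430)*(-5566) = -46578*(-5566) = 259253148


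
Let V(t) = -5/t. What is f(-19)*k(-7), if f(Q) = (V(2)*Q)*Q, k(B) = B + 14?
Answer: -12635/2 ≈ -6317.5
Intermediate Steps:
k(B) = 14 + B
f(Q) = -5*Q²/2 (f(Q) = ((-5/2)*Q)*Q = ((-5*½)*Q)*Q = (-5*Q/2)*Q = -5*Q²/2)
f(-19)*k(-7) = (-5/2*(-19)²)*(14 - 7) = -5/2*361*7 = -1805/2*7 = -12635/2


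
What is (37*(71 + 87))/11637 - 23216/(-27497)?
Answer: 430912054/319982589 ≈ 1.3467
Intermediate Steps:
(37*(71 + 87))/11637 - 23216/(-27497) = (37*158)*(1/11637) - 23216*(-1/27497) = 5846*(1/11637) + 23216/27497 = 5846/11637 + 23216/27497 = 430912054/319982589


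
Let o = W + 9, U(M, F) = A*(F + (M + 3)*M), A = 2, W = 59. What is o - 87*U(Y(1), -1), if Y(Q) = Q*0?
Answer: 242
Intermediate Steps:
Y(Q) = 0
U(M, F) = 2*F + 2*M*(3 + M) (U(M, F) = 2*(F + (M + 3)*M) = 2*(F + (3 + M)*M) = 2*(F + M*(3 + M)) = 2*F + 2*M*(3 + M))
o = 68 (o = 59 + 9 = 68)
o - 87*U(Y(1), -1) = 68 - 87*(2*(-1) + 2*0**2 + 6*0) = 68 - 87*(-2 + 2*0 + 0) = 68 - 87*(-2 + 0 + 0) = 68 - 87*(-2) = 68 + 174 = 242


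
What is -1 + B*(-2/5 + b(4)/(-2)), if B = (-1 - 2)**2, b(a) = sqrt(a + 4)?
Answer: -23/5 - 9*sqrt(2) ≈ -17.328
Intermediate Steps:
b(a) = sqrt(4 + a)
B = 9 (B = (-3)**2 = 9)
-1 + B*(-2/5 + b(4)/(-2)) = -1 + 9*(-2/5 + sqrt(4 + 4)/(-2)) = -1 + 9*(-2*1/5 + sqrt(8)*(-1/2)) = -1 + 9*(-2/5 + (2*sqrt(2))*(-1/2)) = -1 + 9*(-2/5 - sqrt(2)) = -1 + (-18/5 - 9*sqrt(2)) = -23/5 - 9*sqrt(2)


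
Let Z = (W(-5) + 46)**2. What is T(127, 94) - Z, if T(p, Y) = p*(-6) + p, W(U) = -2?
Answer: -2571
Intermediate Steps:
T(p, Y) = -5*p (T(p, Y) = -6*p + p = -5*p)
Z = 1936 (Z = (-2 + 46)**2 = 44**2 = 1936)
T(127, 94) - Z = -5*127 - 1*1936 = -635 - 1936 = -2571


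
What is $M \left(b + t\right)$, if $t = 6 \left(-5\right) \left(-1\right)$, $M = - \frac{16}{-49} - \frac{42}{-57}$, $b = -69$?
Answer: $- \frac{38610}{931} \approx -41.472$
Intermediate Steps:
$M = \frac{990}{931}$ ($M = \left(-16\right) \left(- \frac{1}{49}\right) - - \frac{14}{19} = \frac{16}{49} + \frac{14}{19} = \frac{990}{931} \approx 1.0634$)
$t = 30$ ($t = \left(-30\right) \left(-1\right) = 30$)
$M \left(b + t\right) = \frac{990 \left(-69 + 30\right)}{931} = \frac{990}{931} \left(-39\right) = - \frac{38610}{931}$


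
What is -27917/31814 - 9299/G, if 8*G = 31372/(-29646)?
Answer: 17540630629681/249517202 ≈ 70298.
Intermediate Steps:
G = -7843/59292 (G = (31372/(-29646))/8 = (31372*(-1/29646))/8 = (1/8)*(-15686/14823) = -7843/59292 ≈ -0.13228)
-27917/31814 - 9299/G = -27917/31814 - 9299/(-7843/59292) = -27917*1/31814 - 9299*(-59292/7843) = -27917/31814 + 551356308/7843 = 17540630629681/249517202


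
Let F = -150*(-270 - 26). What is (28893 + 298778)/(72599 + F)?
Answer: 327671/116999 ≈ 2.8006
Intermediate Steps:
F = 44400 (F = -150*(-296) = -1*(-44400) = 44400)
(28893 + 298778)/(72599 + F) = (28893 + 298778)/(72599 + 44400) = 327671/116999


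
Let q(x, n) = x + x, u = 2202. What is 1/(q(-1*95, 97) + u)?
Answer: 1/2012 ≈ 0.00049702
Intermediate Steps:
q(x, n) = 2*x
1/(q(-1*95, 97) + u) = 1/(2*(-1*95) + 2202) = 1/(2*(-95) + 2202) = 1/(-190 + 2202) = 1/2012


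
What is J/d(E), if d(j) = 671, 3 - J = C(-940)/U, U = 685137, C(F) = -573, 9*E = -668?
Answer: 685328/153242309 ≈ 0.0044722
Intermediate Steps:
E = -668/9 (E = (1/9)*(-668) = -668/9 ≈ -74.222)
J = 685328/228379 (J = 3 - (-573)/685137 = 3 - 1*(-191/228379) = 3 + 191/228379 = 685328/228379 ≈ 3.0008)
J/d(E) = (685328/228379)/671 = (685328/228379)*(1/671) = 685328/153242309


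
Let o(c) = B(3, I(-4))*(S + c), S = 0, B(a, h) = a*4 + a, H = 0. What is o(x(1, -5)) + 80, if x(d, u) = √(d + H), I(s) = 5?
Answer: 95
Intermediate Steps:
B(a, h) = 5*a (B(a, h) = 4*a + a = 5*a)
x(d, u) = √d (x(d, u) = √(d + 0) = √d)
o(c) = 15*c (o(c) = (5*3)*(0 + c) = 15*c)
o(x(1, -5)) + 80 = 15*√1 + 80 = 15*1 + 80 = 15 + 80 = 95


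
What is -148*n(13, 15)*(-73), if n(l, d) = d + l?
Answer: 302512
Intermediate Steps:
-148*n(13, 15)*(-73) = -148*(15 + 13)*(-73) = -148*28*(-73) = -4144*(-73) = 302512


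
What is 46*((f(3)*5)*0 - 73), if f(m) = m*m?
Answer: -3358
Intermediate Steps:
f(m) = m**2
46*((f(3)*5)*0 - 73) = 46*((3**2*5)*0 - 73) = 46*((9*5)*0 - 73) = 46*(45*0 - 73) = 46*(0 - 73) = 46*(-73) = -3358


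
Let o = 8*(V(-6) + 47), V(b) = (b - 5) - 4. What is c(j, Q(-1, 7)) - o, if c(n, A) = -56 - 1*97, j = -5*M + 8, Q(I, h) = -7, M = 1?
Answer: -409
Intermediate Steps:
j = 3 (j = -5*1 + 8 = -5 + 8 = 3)
V(b) = -9 + b (V(b) = (-5 + b) - 4 = -9 + b)
c(n, A) = -153 (c(n, A) = -56 - 97 = -153)
o = 256 (o = 8*((-9 - 6) + 47) = 8*(-15 + 47) = 8*32 = 256)
c(j, Q(-1, 7)) - o = -153 - 1*256 = -153 - 256 = -409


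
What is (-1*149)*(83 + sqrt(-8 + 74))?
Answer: -12367 - 149*sqrt(66) ≈ -13577.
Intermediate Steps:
(-1*149)*(83 + sqrt(-8 + 74)) = -149*(83 + sqrt(66)) = -12367 - 149*sqrt(66)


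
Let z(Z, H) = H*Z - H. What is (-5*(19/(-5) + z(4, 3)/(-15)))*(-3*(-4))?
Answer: 264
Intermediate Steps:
z(Z, H) = -H + H*Z
(-5*(19/(-5) + z(4, 3)/(-15)))*(-3*(-4)) = (-5*(19/(-5) + (3*(-1 + 4))/(-15)))*(-3*(-4)) = -5*(19*(-1/5) + (3*3)*(-1/15))*12 = -5*(-19/5 + 9*(-1/15))*12 = -5*(-19/5 - 3/5)*12 = -5*(-22/5)*12 = 22*12 = 264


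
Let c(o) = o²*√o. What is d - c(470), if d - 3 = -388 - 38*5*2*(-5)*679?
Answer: 1289715 - 220900*√470 ≈ -3.4993e+6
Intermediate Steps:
c(o) = o^(5/2)
d = 1289715 (d = 3 + (-388 - 38*5*2*(-5)*679) = 3 + (-388 - 380*(-5)*679) = 3 + (-388 - 38*(-50)*679) = 3 + (-388 + 1900*679) = 3 + (-388 + 1290100) = 3 + 1289712 = 1289715)
d - c(470) = 1289715 - 470^(5/2) = 1289715 - 220900*√470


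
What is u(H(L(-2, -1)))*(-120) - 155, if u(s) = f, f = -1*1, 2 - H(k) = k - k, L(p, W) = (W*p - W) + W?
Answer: -35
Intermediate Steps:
L(p, W) = W*p (L(p, W) = (-W + W*p) + W = W*p)
H(k) = 2 (H(k) = 2 - (k - k) = 2 - 1*0 = 2 + 0 = 2)
f = -1
u(s) = -1
u(H(L(-2, -1)))*(-120) - 155 = -1*(-120) - 155 = 120 - 155 = -35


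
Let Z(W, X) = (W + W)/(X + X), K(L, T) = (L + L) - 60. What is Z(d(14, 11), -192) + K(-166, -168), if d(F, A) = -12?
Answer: -6271/16 ≈ -391.94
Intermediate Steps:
K(L, T) = -60 + 2*L (K(L, T) = 2*L - 60 = -60 + 2*L)
Z(W, X) = W/X (Z(W, X) = (2*W)/((2*X)) = (2*W)*(1/(2*X)) = W/X)
Z(d(14, 11), -192) + K(-166, -168) = -12/(-192) + (-60 + 2*(-166)) = -12*(-1/192) + (-60 - 332) = 1/16 - 392 = -6271/16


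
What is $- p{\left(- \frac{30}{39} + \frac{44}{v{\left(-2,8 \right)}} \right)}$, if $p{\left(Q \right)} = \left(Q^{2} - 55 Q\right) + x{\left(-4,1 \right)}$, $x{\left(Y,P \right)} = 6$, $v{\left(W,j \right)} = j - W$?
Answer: $\frac{762654}{4225} \approx 180.51$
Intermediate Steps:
$p{\left(Q \right)} = 6 + Q^{2} - 55 Q$ ($p{\left(Q \right)} = \left(Q^{2} - 55 Q\right) + 6 = 6 + Q^{2} - 55 Q$)
$- p{\left(- \frac{30}{39} + \frac{44}{v{\left(-2,8 \right)}} \right)} = - (6 + \left(- \frac{30}{39} + \frac{44}{8 - -2}\right)^{2} - 55 \left(- \frac{30}{39} + \frac{44}{8 - -2}\right)) = - (6 + \left(\left(-30\right) \frac{1}{39} + \frac{44}{8 + 2}\right)^{2} - 55 \left(\left(-30\right) \frac{1}{39} + \frac{44}{8 + 2}\right)) = - (6 + \left(- \frac{10}{13} + \frac{44}{10}\right)^{2} - 55 \left(- \frac{10}{13} + \frac{44}{10}\right)) = - (6 + \left(- \frac{10}{13} + 44 \cdot \frac{1}{10}\right)^{2} - 55 \left(- \frac{10}{13} + 44 \cdot \frac{1}{10}\right)) = - (6 + \left(- \frac{10}{13} + \frac{22}{5}\right)^{2} - 55 \left(- \frac{10}{13} + \frac{22}{5}\right)) = - (6 + \left(\frac{236}{65}\right)^{2} - \frac{2596}{13}) = - (6 + \frac{55696}{4225} - \frac{2596}{13}) = \left(-1\right) \left(- \frac{762654}{4225}\right) = \frac{762654}{4225}$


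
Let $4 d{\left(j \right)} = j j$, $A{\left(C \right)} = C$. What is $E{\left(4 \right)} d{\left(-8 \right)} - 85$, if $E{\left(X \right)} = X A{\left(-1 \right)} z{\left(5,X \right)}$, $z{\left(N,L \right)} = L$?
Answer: $-341$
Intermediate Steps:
$d{\left(j \right)} = \frac{j^{2}}{4}$ ($d{\left(j \right)} = \frac{j j}{4} = \frac{j^{2}}{4}$)
$E{\left(X \right)} = - X^{2}$ ($E{\left(X \right)} = X \left(-1\right) X = - X X = - X^{2}$)
$E{\left(4 \right)} d{\left(-8 \right)} - 85 = - 4^{2} \frac{\left(-8\right)^{2}}{4} - 85 = \left(-1\right) 16 \cdot \frac{1}{4} \cdot 64 - 85 = \left(-16\right) 16 - 85 = -256 - 85 = -341$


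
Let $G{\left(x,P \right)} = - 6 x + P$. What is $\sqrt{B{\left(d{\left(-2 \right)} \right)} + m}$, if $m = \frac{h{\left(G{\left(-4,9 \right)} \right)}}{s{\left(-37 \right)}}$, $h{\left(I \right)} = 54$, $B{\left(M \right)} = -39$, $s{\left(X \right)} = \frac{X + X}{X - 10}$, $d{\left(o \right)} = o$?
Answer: $\frac{i \sqrt{6438}}{37} \approx 2.1686 i$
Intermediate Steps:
$s{\left(X \right)} = \frac{2 X}{-10 + X}$
$G{\left(x,P \right)} = P - 6 x$
$m = \frac{1269}{37}$ ($m = \frac{54}{2 \left(-37\right) \frac{1}{-10 - 37}} = \frac{54}{2 \left(-37\right) \frac{1}{-47}} = \frac{54}{2 \left(-37\right) \left(- \frac{1}{47}\right)} = \frac{54}{\frac{74}{47}} = 54 \cdot \frac{47}{74} = \frac{1269}{37} \approx 34.297$)
$\sqrt{B{\left(d{\left(-2 \right)} \right)} + m} = \sqrt{-39 + \frac{1269}{37}} = \sqrt{- \frac{174}{37}} = \frac{i \sqrt{6438}}{37}$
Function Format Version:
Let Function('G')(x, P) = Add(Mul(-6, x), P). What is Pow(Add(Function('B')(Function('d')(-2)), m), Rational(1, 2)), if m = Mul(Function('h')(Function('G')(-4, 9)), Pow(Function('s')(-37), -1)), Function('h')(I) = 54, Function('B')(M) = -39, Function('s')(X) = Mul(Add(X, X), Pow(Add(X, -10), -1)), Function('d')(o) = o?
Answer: Mul(Rational(1, 37), I, Pow(6438, Rational(1, 2))) ≈ Mul(2.1686, I)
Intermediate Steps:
Function('s')(X) = Mul(2, X, Pow(Add(-10, X), -1)) (Function('s')(X) = Mul(Mul(2, X), Pow(Add(-10, X), -1)) = Mul(2, X, Pow(Add(-10, X), -1)))
Function('G')(x, P) = Add(P, Mul(-6, x))
m = Rational(1269, 37) (m = Mul(54, Pow(Mul(2, -37, Pow(Add(-10, -37), -1)), -1)) = Mul(54, Pow(Mul(2, -37, Pow(-47, -1)), -1)) = Mul(54, Pow(Mul(2, -37, Rational(-1, 47)), -1)) = Mul(54, Pow(Rational(74, 47), -1)) = Mul(54, Rational(47, 74)) = Rational(1269, 37) ≈ 34.297)
Pow(Add(Function('B')(Function('d')(-2)), m), Rational(1, 2)) = Pow(Add(-39, Rational(1269, 37)), Rational(1, 2)) = Pow(Rational(-174, 37), Rational(1, 2)) = Mul(Rational(1, 37), I, Pow(6438, Rational(1, 2)))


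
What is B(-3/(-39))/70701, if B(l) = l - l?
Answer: 0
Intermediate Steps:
B(l) = 0
B(-3/(-39))/70701 = 0/70701 = 0*(1/70701) = 0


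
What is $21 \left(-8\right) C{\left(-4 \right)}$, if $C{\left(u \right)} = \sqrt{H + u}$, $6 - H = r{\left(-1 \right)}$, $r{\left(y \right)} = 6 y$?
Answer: $- 336 \sqrt{2} \approx -475.18$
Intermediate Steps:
$H = 12$ ($H = 6 - 6 \left(-1\right) = 6 - -6 = 6 + 6 = 12$)
$C{\left(u \right)} = \sqrt{12 + u}$
$21 \left(-8\right) C{\left(-4 \right)} = 21 \left(-8\right) \sqrt{12 - 4} = - 168 \sqrt{8} = - 168 \cdot 2 \sqrt{2} = - 336 \sqrt{2}$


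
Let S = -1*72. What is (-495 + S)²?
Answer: 321489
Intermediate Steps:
S = -72
(-495 + S)² = (-495 - 72)² = (-567)² = 321489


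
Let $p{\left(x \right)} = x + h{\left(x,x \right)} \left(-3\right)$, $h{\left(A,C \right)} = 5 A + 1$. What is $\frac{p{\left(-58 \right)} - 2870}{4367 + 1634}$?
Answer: $- \frac{2061}{6001} \approx -0.34344$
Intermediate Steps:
$h{\left(A,C \right)} = 1 + 5 A$
$p{\left(x \right)} = -3 - 14 x$ ($p{\left(x \right)} = x + \left(1 + 5 x\right) \left(-3\right) = x - \left(3 + 15 x\right) = -3 - 14 x$)
$\frac{p{\left(-58 \right)} - 2870}{4367 + 1634} = \frac{\left(-3 - -812\right) - 2870}{4367 + 1634} = \frac{\left(-3 + 812\right) - 2870}{6001} = \left(809 - 2870\right) \frac{1}{6001} = \left(-2061\right) \frac{1}{6001} = - \frac{2061}{6001}$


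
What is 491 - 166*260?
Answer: -42669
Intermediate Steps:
491 - 166*260 = 491 - 43160 = -42669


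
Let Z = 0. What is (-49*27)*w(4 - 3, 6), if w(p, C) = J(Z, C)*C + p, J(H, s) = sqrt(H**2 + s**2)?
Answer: -48951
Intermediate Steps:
w(p, C) = p + C*sqrt(C**2) (w(p, C) = sqrt(0**2 + C**2)*C + p = sqrt(0 + C**2)*C + p = sqrt(C**2)*C + p = C*sqrt(C**2) + p = p + C*sqrt(C**2))
(-49*27)*w(4 - 3, 6) = (-49*27)*((4 - 3) + 6*sqrt(6**2)) = -1323*(1 + 6*sqrt(36)) = -1323*(1 + 6*6) = -1323*(1 + 36) = -1323*37 = -48951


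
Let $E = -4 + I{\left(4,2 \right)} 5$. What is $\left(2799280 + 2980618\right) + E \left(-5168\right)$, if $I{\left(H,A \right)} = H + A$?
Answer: $5645530$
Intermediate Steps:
$I{\left(H,A \right)} = A + H$
$E = 26$ ($E = -4 + \left(2 + 4\right) 5 = -4 + 6 \cdot 5 = -4 + 30 = 26$)
$\left(2799280 + 2980618\right) + E \left(-5168\right) = \left(2799280 + 2980618\right) + 26 \left(-5168\right) = 5779898 - 134368 = 5645530$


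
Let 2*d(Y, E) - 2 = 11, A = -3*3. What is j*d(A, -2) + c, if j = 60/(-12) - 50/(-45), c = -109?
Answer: -2417/18 ≈ -134.28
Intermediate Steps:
A = -9
d(Y, E) = 13/2 (d(Y, E) = 1 + (½)*11 = 1 + 11/2 = 13/2)
j = -35/9 (j = 60*(-1/12) - 50*(-1/45) = -5 + 10/9 = -35/9 ≈ -3.8889)
j*d(A, -2) + c = -35/9*13/2 - 109 = -455/18 - 109 = -2417/18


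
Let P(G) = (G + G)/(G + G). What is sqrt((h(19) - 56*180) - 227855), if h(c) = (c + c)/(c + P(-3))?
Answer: I*sqrt(23793310)/10 ≈ 487.78*I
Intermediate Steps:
P(G) = 1 (P(G) = (2*G)/((2*G)) = (2*G)*(1/(2*G)) = 1)
h(c) = 2*c/(1 + c) (h(c) = (c + c)/(c + 1) = (2*c)/(1 + c) = 2*c/(1 + c))
sqrt((h(19) - 56*180) - 227855) = sqrt((2*19/(1 + 19) - 56*180) - 227855) = sqrt((2*19/20 - 10080) - 227855) = sqrt((2*19*(1/20) - 10080) - 227855) = sqrt((19/10 - 10080) - 227855) = sqrt(-100781/10 - 227855) = sqrt(-2379331/10) = I*sqrt(23793310)/10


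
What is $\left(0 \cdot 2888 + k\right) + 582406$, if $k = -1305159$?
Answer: $-722753$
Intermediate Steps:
$\left(0 \cdot 2888 + k\right) + 582406 = \left(0 \cdot 2888 - 1305159\right) + 582406 = \left(0 - 1305159\right) + 582406 = -1305159 + 582406 = -722753$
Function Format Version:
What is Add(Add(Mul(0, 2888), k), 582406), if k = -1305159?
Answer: -722753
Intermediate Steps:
Add(Add(Mul(0, 2888), k), 582406) = Add(Add(Mul(0, 2888), -1305159), 582406) = Add(Add(0, -1305159), 582406) = Add(-1305159, 582406) = -722753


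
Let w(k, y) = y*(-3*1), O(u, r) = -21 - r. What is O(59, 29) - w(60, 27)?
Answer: 31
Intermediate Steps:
w(k, y) = -3*y (w(k, y) = y*(-3) = -3*y)
O(59, 29) - w(60, 27) = (-21 - 1*29) - (-3)*27 = (-21 - 29) - 1*(-81) = -50 + 81 = 31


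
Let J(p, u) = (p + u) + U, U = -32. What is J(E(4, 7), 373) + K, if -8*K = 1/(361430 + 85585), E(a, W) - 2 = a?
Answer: 1240913639/3576120 ≈ 347.00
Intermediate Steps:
E(a, W) = 2 + a
K = -1/3576120 (K = -1/(8*(361430 + 85585)) = -1/8/447015 = -1/8*1/447015 = -1/3576120 ≈ -2.7963e-7)
J(p, u) = -32 + p + u (J(p, u) = (p + u) - 32 = -32 + p + u)
J(E(4, 7), 373) + K = (-32 + (2 + 4) + 373) - 1/3576120 = (-32 + 6 + 373) - 1/3576120 = 347 - 1/3576120 = 1240913639/3576120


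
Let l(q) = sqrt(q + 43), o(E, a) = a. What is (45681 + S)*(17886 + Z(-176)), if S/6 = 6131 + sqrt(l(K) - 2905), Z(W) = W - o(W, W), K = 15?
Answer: 1475004762 + 107316*sqrt(-2905 + sqrt(58)) ≈ 1.475e+9 + 5.7765e+6*I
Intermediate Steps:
l(q) = sqrt(43 + q)
Z(W) = 0 (Z(W) = W - W = 0)
S = 36786 + 6*sqrt(-2905 + sqrt(58)) (S = 6*(6131 + sqrt(sqrt(43 + 15) - 2905)) = 6*(6131 + sqrt(sqrt(58) - 2905)) = 6*(6131 + sqrt(-2905 + sqrt(58))) = 36786 + 6*sqrt(-2905 + sqrt(58)) ≈ 36786.0 + 322.96*I)
(45681 + S)*(17886 + Z(-176)) = (45681 + (36786 + 6*sqrt(-2905 + sqrt(58))))*(17886 + 0) = (82467 + 6*sqrt(-2905 + sqrt(58)))*17886 = 1475004762 + 107316*sqrt(-2905 + sqrt(58))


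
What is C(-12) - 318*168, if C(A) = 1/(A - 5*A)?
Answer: -2564351/48 ≈ -53424.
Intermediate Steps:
C(A) = -1/(4*A) (C(A) = 1/(-4*A) = -1/(4*A))
C(-12) - 318*168 = -¼/(-12) - 318*168 = -¼*(-1/12) - 53424 = 1/48 - 53424 = -2564351/48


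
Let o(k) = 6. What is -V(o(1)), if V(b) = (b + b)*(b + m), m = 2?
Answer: -96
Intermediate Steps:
V(b) = 2*b*(2 + b) (V(b) = (b + b)*(b + 2) = (2*b)*(2 + b) = 2*b*(2 + b))
-V(o(1)) = -2*6*(2 + 6) = -2*6*8 = -1*96 = -96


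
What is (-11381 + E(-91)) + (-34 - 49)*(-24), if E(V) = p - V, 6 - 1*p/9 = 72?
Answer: -9892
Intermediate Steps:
p = -594 (p = 54 - 9*72 = 54 - 648 = -594)
E(V) = -594 - V
(-11381 + E(-91)) + (-34 - 49)*(-24) = (-11381 + (-594 - 1*(-91))) + (-34 - 49)*(-24) = (-11381 + (-594 + 91)) - 83*(-24) = (-11381 - 503) + 1992 = -11884 + 1992 = -9892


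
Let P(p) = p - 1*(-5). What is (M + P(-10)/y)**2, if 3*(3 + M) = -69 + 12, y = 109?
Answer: 5774409/11881 ≈ 486.02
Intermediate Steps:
P(p) = 5 + p (P(p) = p + 5 = 5 + p)
M = -22 (M = -3 + (-69 + 12)/3 = -3 + (1/3)*(-57) = -3 - 19 = -22)
(M + P(-10)/y)**2 = (-22 + (5 - 10)/109)**2 = (-22 - 5*1/109)**2 = (-22 - 5/109)**2 = (-2403/109)**2 = 5774409/11881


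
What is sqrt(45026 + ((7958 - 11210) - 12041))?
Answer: sqrt(29733) ≈ 172.43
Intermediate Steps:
sqrt(45026 + ((7958 - 11210) - 12041)) = sqrt(45026 + (-3252 - 12041)) = sqrt(45026 - 15293) = sqrt(29733)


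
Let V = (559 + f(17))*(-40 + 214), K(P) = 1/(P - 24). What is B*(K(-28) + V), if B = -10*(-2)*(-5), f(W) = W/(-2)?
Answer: -124523075/13 ≈ -9.5787e+6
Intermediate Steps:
f(W) = -W/2 (f(W) = W*(-½) = -W/2)
K(P) = 1/(-24 + P)
B = -100 (B = 20*(-5) = -100)
V = 95787 (V = (559 - ½*17)*(-40 + 214) = (559 - 17/2)*174 = (1101/2)*174 = 95787)
B*(K(-28) + V) = -100*(1/(-24 - 28) + 95787) = -100*(1/(-52) + 95787) = -100*(-1/52 + 95787) = -100*4980923/52 = -124523075/13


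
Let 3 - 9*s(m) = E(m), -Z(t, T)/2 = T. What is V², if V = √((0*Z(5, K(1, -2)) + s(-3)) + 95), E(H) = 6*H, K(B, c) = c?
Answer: 292/3 ≈ 97.333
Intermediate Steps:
Z(t, T) = -2*T
s(m) = ⅓ - 2*m/3
V = 2*√219/3 (V = √((0*(-2*(-2)) + (⅓ - ⅔*(-3))) + 95) = √((0*4 + (⅓ + 2)) + 95) = √((0 + 7/3) + 95) = √(7/3 + 95) = √(292/3) = 2*√219/3 ≈ 9.8658)
V² = (2*√219/3)² = 292/3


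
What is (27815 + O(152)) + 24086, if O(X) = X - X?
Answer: 51901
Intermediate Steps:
O(X) = 0
(27815 + O(152)) + 24086 = (27815 + 0) + 24086 = 27815 + 24086 = 51901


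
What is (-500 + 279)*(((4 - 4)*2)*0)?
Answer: 0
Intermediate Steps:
(-500 + 279)*(((4 - 4)*2)*0) = -221*0*2*0 = -0*0 = -221*0 = 0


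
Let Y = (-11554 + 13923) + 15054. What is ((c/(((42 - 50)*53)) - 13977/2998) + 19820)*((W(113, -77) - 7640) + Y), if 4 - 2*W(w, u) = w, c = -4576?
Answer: 61294475636835/317788 ≈ 1.9288e+8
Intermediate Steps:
W(w, u) = 2 - w/2
Y = 17423 (Y = 2369 + 15054 = 17423)
((c/(((42 - 50)*53)) - 13977/2998) + 19820)*((W(113, -77) - 7640) + Y) = ((-4576*1/(53*(42 - 50)) - 13977/2998) + 19820)*(((2 - 1/2*113) - 7640) + 17423) = ((-4576/((-8*53)) - 13977*1/2998) + 19820)*(((2 - 113/2) - 7640) + 17423) = ((-4576/(-424) - 13977/2998) + 19820)*((-109/2 - 7640) + 17423) = ((-4576*(-1/424) - 13977/2998) + 19820)*(-15389/2 + 17423) = ((572/53 - 13977/2998) + 19820)*(19457/2) = (974075/158894 + 19820)*(19457/2) = (3150253155/158894)*(19457/2) = 61294475636835/317788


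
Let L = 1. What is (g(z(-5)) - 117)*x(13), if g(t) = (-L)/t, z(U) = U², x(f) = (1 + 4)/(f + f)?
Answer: -1463/65 ≈ -22.508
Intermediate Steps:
x(f) = 5/(2*f)
g(t) = -1/t (g(t) = (-1*1)/t = -1/t)
(g(z(-5)) - 117)*x(13) = (-1/((-5)²) - 117)*((5/2)/13) = (-1/25 - 117)*((5/2)*(1/13)) = (-1*1/25 - 117)*(5/26) = (-1/25 - 117)*(5/26) = -2926/25*5/26 = -1463/65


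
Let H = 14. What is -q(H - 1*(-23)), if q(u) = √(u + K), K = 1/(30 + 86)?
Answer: -9*√1537/58 ≈ -6.0835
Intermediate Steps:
K = 1/116 ≈ 0.0086207
q(u) = √(1/116 + u) (q(u) = √(u + 1/116) = √(1/116 + u))
-q(H - 1*(-23)) = -√(29 + 3364*(14 - 1*(-23)))/58 = -√(29 + 3364*(14 + 23))/58 = -√(29 + 3364*37)/58 = -√(29 + 124468)/58 = -√124497/58 = -9*√1537/58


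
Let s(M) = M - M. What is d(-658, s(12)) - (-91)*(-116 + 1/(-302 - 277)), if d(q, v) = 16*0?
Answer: -6112015/579 ≈ -10556.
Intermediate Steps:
s(M) = 0
d(q, v) = 0
d(-658, s(12)) - (-91)*(-116 + 1/(-302 - 277)) = 0 - (-91)*(-116 + 1/(-302 - 277)) = 0 - (-91)*(-116 + 1/(-579)) = 0 - (-91)*(-116 - 1/579) = 0 - (-91)*(-67165)/579 = 0 - 1*6112015/579 = 0 - 6112015/579 = -6112015/579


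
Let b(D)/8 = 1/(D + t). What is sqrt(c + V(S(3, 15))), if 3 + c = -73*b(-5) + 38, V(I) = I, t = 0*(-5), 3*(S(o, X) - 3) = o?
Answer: sqrt(3895)/5 ≈ 12.482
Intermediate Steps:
S(o, X) = 3 + o/3
t = 0
b(D) = 8/D (b(D) = 8/(D + 0) = 8/D)
c = 759/5 (c = -3 + (-584/(-5) + 38) = -3 + (-584*(-1)/5 + 38) = -3 + (-73*(-8/5) + 38) = -3 + (584/5 + 38) = -3 + 774/5 = 759/5 ≈ 151.80)
sqrt(c + V(S(3, 15))) = sqrt(759/5 + (3 + (1/3)*3)) = sqrt(759/5 + (3 + 1)) = sqrt(759/5 + 4) = sqrt(779/5) = sqrt(3895)/5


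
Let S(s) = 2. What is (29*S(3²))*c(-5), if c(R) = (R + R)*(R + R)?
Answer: 5800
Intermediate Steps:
c(R) = 4*R² (c(R) = (2*R)*(2*R) = 4*R²)
(29*S(3²))*c(-5) = (29*2)*(4*(-5)²) = 58*(4*25) = 58*100 = 5800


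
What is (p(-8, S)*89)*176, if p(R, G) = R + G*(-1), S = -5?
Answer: -46992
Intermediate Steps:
p(R, G) = R - G
(p(-8, S)*89)*176 = ((-8 - 1*(-5))*89)*176 = ((-8 + 5)*89)*176 = -3*89*176 = -267*176 = -46992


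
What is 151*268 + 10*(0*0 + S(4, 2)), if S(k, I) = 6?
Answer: 40528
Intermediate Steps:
151*268 + 10*(0*0 + S(4, 2)) = 151*268 + 10*(0*0 + 6) = 40468 + 10*(0 + 6) = 40468 + 10*6 = 40468 + 60 = 40528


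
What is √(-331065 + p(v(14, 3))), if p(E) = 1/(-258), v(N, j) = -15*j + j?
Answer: I*√22037010918/258 ≈ 575.38*I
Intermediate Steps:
v(N, j) = -14*j
p(E) = -1/258
√(-331065 + p(v(14, 3))) = √(-331065 - 1/258) = √(-85414771/258) = I*√22037010918/258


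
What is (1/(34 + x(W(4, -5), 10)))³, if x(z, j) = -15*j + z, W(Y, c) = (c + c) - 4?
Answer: -1/2197000 ≈ -4.5517e-7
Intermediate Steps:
W(Y, c) = -4 + 2*c (W(Y, c) = 2*c - 4 = -4 + 2*c)
x(z, j) = z - 15*j (x(z, j) = -15*j + z = z - 15*j)
(1/(34 + x(W(4, -5), 10)))³ = (1/(34 + ((-4 + 2*(-5)) - 15*10)))³ = (1/(34 + ((-4 - 10) - 150)))³ = (1/(34 + (-14 - 150)))³ = (1/(34 - 164))³ = (1/(-130))³ = (-1/130)³ = -1/2197000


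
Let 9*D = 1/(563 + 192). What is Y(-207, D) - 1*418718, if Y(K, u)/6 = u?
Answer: -948396268/2265 ≈ -4.1872e+5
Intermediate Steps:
D = 1/6795 (D = 1/(9*(563 + 192)) = (1/9)/755 = (1/9)*(1/755) = 1/6795 ≈ 0.00014717)
Y(K, u) = 6*u
Y(-207, D) - 1*418718 = 6*(1/6795) - 1*418718 = 2/2265 - 418718 = -948396268/2265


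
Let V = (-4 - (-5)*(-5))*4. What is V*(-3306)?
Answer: 383496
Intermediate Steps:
V = -116 (V = (-4 - 1*25)*4 = (-4 - 25)*4 = -29*4 = -116)
V*(-3306) = -116*(-3306) = 383496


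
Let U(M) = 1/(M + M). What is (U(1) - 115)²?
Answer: 52441/4 ≈ 13110.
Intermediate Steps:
U(M) = 1/(2*M)
(U(1) - 115)² = ((½)/1 - 115)² = ((½)*1 - 115)² = (½ - 115)² = (-229/2)² = 52441/4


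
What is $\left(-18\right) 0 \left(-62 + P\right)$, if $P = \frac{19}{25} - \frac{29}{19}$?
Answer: $0$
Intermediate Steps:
$P = - \frac{364}{475}$ ($P = 19 \cdot \frac{1}{25} - \frac{29}{19} = \frac{19}{25} - \frac{29}{19} = - \frac{364}{475} \approx -0.76632$)
$\left(-18\right) 0 \left(-62 + P\right) = \left(-18\right) 0 \left(-62 - \frac{364}{475}\right) = 0 \left(- \frac{29814}{475}\right) = 0$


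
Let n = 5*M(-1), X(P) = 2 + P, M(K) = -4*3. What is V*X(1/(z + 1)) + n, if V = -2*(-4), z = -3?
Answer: -48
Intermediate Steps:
M(K) = -12
V = 8
n = -60 (n = 5*(-12) = -60)
V*X(1/(z + 1)) + n = 8*(2 + 1/(-3 + 1)) - 60 = 8*(2 + 1/(-2)) - 60 = 8*(2 - ½) - 60 = 8*(3/2) - 60 = 12 - 60 = -48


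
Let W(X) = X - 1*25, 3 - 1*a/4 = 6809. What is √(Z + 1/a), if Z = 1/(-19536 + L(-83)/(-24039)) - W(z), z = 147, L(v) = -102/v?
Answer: I*√954029488887255158073729284686/88430244870668 ≈ 11.045*I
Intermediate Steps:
a = -27224 (a = 12 - 4*6809 = 12 - 27236 = -27224)
W(X) = -25 + X (W(X) = X - 25 = -25 + X)
Z = -1585144637195/12992983378 (Z = 1/(-19536 - 102/(-83)/(-24039)) - (-25 + 147) = 1/(-19536 - 102*(-1/83)*(-1/24039)) - 1*122 = 1/(-19536 + (102/83)*(-1/24039)) - 122 = 1/(-19536 - 34/665079) - 122 = 1/(-12992983378/665079) - 122 = -665079/12992983378 - 122 = -1585144637195/12992983378 ≈ -122.00)
√(Z + 1/a) = √(-1585144637195/12992983378 + 1/(-27224)) = √(-1585144637195/12992983378 - 1/27224) = √(-21576995297990029/176860489741336) = I*√954029488887255158073729284686/88430244870668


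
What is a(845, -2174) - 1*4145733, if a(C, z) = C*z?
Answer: -5982763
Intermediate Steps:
a(845, -2174) - 1*4145733 = 845*(-2174) - 1*4145733 = -1837030 - 4145733 = -5982763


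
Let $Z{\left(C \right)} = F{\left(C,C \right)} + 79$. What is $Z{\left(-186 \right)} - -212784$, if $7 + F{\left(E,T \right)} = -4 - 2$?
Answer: $212850$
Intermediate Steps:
$F{\left(E,T \right)} = -13$ ($F{\left(E,T \right)} = -7 - 6 = -13$)
$Z{\left(C \right)} = 66$ ($Z{\left(C \right)} = -13 + 79 = 66$)
$Z{\left(-186 \right)} - -212784 = 66 - -212784 = 66 + 212784 = 212850$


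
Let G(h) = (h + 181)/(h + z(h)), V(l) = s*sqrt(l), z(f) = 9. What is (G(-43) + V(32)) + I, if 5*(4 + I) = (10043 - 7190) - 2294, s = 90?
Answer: 8818/85 + 360*sqrt(2) ≈ 612.86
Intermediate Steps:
V(l) = 90*sqrt(l)
G(h) = (181 + h)/(9 + h) (G(h) = (h + 181)/(h + 9) = (181 + h)/(9 + h))
I = 539/5 (I = -4 + ((10043 - 7190) - 2294)/5 = -4 + (2853 - 2294)/5 = -4 + (1/5)*559 = -4 + 559/5 = 539/5 ≈ 107.80)
(G(-43) + V(32)) + I = ((181 - 43)/(9 - 43) + 90*sqrt(32)) + 539/5 = (138/(-34) + 90*(4*sqrt(2))) + 539/5 = (-1/34*138 + 360*sqrt(2)) + 539/5 = (-69/17 + 360*sqrt(2)) + 539/5 = 8818/85 + 360*sqrt(2)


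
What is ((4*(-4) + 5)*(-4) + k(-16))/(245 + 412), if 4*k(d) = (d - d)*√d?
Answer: 44/657 ≈ 0.066971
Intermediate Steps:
k(d) = 0 (k(d) = ((d - d)*√d)/4 = (0*√d)/4 = (¼)*0 = 0)
((4*(-4) + 5)*(-4) + k(-16))/(245 + 412) = ((4*(-4) + 5)*(-4) + 0)/(245 + 412) = ((-16 + 5)*(-4) + 0)/657 = (-11*(-4) + 0)*(1/657) = (44 + 0)*(1/657) = 44*(1/657) = 44/657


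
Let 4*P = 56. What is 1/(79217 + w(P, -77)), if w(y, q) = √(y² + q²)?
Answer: 79217/6275326964 - 35*√5/6275326964 ≈ 1.2611e-5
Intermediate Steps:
P = 14 (P = (¼)*56 = 14)
w(y, q) = √(q² + y²)
1/(79217 + w(P, -77)) = 1/(79217 + √((-77)² + 14²)) = 1/(79217 + √(5929 + 196)) = 1/(79217 + √6125) = 1/(79217 + 35*√5)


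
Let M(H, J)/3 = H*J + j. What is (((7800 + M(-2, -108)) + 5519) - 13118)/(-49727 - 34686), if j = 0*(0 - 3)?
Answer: -849/84413 ≈ -0.010058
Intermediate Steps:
j = 0 (j = 0*(-3) = 0)
M(H, J) = 3*H*J (M(H, J) = 3*(H*J + 0) = 3*(H*J) = 3*H*J)
(((7800 + M(-2, -108)) + 5519) - 13118)/(-49727 - 34686) = (((7800 + 3*(-2)*(-108)) + 5519) - 13118)/(-49727 - 34686) = (((7800 + 648) + 5519) - 13118)/(-84413) = ((8448 + 5519) - 13118)*(-1/84413) = (13967 - 13118)*(-1/84413) = 849*(-1/84413) = -849/84413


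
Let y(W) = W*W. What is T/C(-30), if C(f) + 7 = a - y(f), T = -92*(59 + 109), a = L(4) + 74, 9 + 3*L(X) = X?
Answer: 5796/313 ≈ 18.518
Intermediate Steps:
y(W) = W²
L(X) = -3 + X/3
a = 217/3 (a = (-3 + (⅓)*4) + 74 = (-3 + 4/3) + 74 = -5/3 + 74 = 217/3 ≈ 72.333)
T = -15456 (T = -92*168 = -15456)
C(f) = 196/3 - f² (C(f) = -7 + (217/3 - f²) = 196/3 - f²)
T/C(-30) = -15456/(196/3 - 1*(-30)²) = -15456/(196/3 - 1*900) = -15456/(196/3 - 900) = -15456/(-2504/3) = -15456*(-3/2504) = 5796/313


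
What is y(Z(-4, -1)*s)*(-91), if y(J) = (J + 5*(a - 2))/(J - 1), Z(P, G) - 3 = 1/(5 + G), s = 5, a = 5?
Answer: -11375/61 ≈ -186.48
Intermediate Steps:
Z(P, G) = 3 + 1/(5 + G)
y(J) = (15 + J)/(-1 + J) (y(J) = (J + 5*(5 - 2))/(J - 1) = (J + 5*3)/(-1 + J) = (J + 15)/(-1 + J) = (15 + J)/(-1 + J))
y(Z(-4, -1)*s)*(-91) = ((15 + ((16 + 3*(-1))/(5 - 1))*5)/(-1 + ((16 + 3*(-1))/(5 - 1))*5))*(-91) = ((15 + ((16 - 3)/4)*5)/(-1 + ((16 - 3)/4)*5))*(-91) = ((15 + ((¼)*13)*5)/(-1 + ((¼)*13)*5))*(-91) = ((15 + (13/4)*5)/(-1 + (13/4)*5))*(-91) = ((15 + 65/4)/(-1 + 65/4))*(-91) = ((125/4)/(61/4))*(-91) = ((4/61)*(125/4))*(-91) = (125/61)*(-91) = -11375/61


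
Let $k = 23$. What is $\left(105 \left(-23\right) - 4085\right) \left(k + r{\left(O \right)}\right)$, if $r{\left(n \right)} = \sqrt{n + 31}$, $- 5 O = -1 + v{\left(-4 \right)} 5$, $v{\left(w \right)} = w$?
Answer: $-149500 - 5200 \sqrt{55} \approx -1.8806 \cdot 10^{5}$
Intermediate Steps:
$O = \frac{21}{5}$ ($O = - \frac{-1 - 20}{5} = \left(- \frac{1}{5}\right) \left(-21\right) = \frac{21}{5} \approx 4.2$)
$r{\left(n \right)} = \sqrt{31 + n}$
$\left(105 \left(-23\right) - 4085\right) \left(k + r{\left(O \right)}\right) = \left(105 \left(-23\right) - 4085\right) \left(23 + \sqrt{31 + \frac{21}{5}}\right) = \left(-2415 - 4085\right) \left(23 + \sqrt{\frac{176}{5}}\right) = - 6500 \left(23 + \frac{4 \sqrt{55}}{5}\right) = -149500 - 5200 \sqrt{55}$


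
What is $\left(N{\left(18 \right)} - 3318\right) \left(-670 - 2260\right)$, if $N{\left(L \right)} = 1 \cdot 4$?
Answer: $9710020$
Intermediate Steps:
$N{\left(L \right)} = 4$
$\left(N{\left(18 \right)} - 3318\right) \left(-670 - 2260\right) = \left(4 - 3318\right) \left(-670 - 2260\right) = \left(-3314\right) \left(-2930\right) = 9710020$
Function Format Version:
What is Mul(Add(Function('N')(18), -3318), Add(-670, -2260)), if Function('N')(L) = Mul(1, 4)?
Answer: 9710020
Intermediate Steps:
Function('N')(L) = 4
Mul(Add(Function('N')(18), -3318), Add(-670, -2260)) = Mul(Add(4, -3318), Add(-670, -2260)) = Mul(-3314, -2930) = 9710020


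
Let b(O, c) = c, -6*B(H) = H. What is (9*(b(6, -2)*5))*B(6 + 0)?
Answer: 90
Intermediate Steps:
B(H) = -H/6
(9*(b(6, -2)*5))*B(6 + 0) = (9*(-2*5))*(-(6 + 0)/6) = (9*(-10))*(-1/6*6) = -90*(-1) = 90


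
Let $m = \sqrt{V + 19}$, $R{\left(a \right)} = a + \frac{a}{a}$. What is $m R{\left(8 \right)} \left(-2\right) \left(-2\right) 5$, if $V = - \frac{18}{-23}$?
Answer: $\frac{180 \sqrt{10465}}{23} \approx 800.6$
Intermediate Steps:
$V = \frac{18}{23}$ ($V = \left(-18\right) \left(- \frac{1}{23}\right) = \frac{18}{23} \approx 0.78261$)
$R{\left(a \right)} = 1 + a$ ($R{\left(a \right)} = a + 1 = 1 + a$)
$m = \frac{\sqrt{10465}}{23}$ ($m = \sqrt{\frac{18}{23} + 19} = \sqrt{\frac{455}{23}} = \frac{\sqrt{10465}}{23} \approx 4.4478$)
$m R{\left(8 \right)} \left(-2\right) \left(-2\right) 5 = \frac{\sqrt{10465}}{23} \left(1 + 8\right) \left(-2\right) \left(-2\right) 5 = \frac{\sqrt{10465}}{23} \cdot 9 \cdot 4 \cdot 5 = \frac{9 \sqrt{10465}}{23} \cdot 20 = \frac{180 \sqrt{10465}}{23}$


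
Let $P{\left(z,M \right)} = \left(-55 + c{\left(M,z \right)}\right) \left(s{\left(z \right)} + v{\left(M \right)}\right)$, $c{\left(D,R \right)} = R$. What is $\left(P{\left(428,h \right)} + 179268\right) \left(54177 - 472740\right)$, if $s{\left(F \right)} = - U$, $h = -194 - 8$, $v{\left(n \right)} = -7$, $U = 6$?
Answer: $-73005339897$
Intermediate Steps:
$h = -202$
$s{\left(F \right)} = -6$ ($s{\left(F \right)} = \left(-1\right) 6 = -6$)
$P{\left(z,M \right)} = 715 - 13 z$ ($P{\left(z,M \right)} = \left(-55 + z\right) \left(-6 - 7\right) = \left(-55 + z\right) \left(-13\right) = 715 - 13 z$)
$\left(P{\left(428,h \right)} + 179268\right) \left(54177 - 472740\right) = \left(\left(715 - 5564\right) + 179268\right) \left(54177 - 472740\right) = \left(\left(715 - 5564\right) + 179268\right) \left(-418563\right) = \left(-4849 + 179268\right) \left(-418563\right) = 174419 \left(-418563\right) = -73005339897$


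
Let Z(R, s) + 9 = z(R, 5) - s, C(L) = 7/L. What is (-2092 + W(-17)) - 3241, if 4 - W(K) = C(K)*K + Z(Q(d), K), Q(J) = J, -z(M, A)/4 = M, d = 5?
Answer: -5324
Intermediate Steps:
z(M, A) = -4*M
Z(R, s) = -9 - s - 4*R (Z(R, s) = -9 + (-4*R - s) = -9 + (-s - 4*R) = -9 - s - 4*R)
W(K) = 26 + K (W(K) = 4 - ((7/K)*K + (-9 - K - 4*5)) = 4 - (7 + (-9 - K - 20)) = 4 - (7 + (-29 - K)) = 4 - (-22 - K) = 4 + (22 + K) = 26 + K)
(-2092 + W(-17)) - 3241 = (-2092 + (26 - 17)) - 3241 = (-2092 + 9) - 3241 = -2083 - 3241 = -5324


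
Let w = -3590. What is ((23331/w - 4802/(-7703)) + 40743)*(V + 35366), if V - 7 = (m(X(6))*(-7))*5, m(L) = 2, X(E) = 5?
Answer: 39770067632588891/27653770 ≈ 1.4381e+9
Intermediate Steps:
V = -63 (V = 7 + (2*(-7))*5 = 7 - 14*5 = 7 - 70 = -63)
((23331/w - 4802/(-7703)) + 40743)*(V + 35366) = ((23331/(-3590) - 4802/(-7703)) + 40743)*(-63 + 35366) = ((23331*(-1/3590) - 4802*(-1/7703)) + 40743)*35303 = ((-23331/3590 + 4802/7703) + 40743)*35303 = (-162479513/27653770 + 40743)*35303 = (1126535071597/27653770)*35303 = 39770067632588891/27653770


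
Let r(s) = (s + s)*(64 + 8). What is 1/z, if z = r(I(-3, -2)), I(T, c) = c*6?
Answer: -1/1728 ≈ -0.00057870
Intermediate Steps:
I(T, c) = 6*c
r(s) = 144*s (r(s) = (2*s)*72 = 144*s)
z = -1728 (z = 144*(6*(-2)) = 144*(-12) = -1728)
1/z = 1/(-1728) = -1/1728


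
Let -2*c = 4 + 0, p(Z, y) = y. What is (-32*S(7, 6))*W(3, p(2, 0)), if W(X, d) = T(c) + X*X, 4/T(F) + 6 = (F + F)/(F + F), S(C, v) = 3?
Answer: -3936/5 ≈ -787.20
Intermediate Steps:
c = -2 (c = -(4 + 0)/2 = -1/2*4 = -2)
T(F) = -4/5 (T(F) = 4/(-6 + (F + F)/(F + F)) = 4/(-6 + (2*F)/((2*F))) = 4/(-6 + (2*F)*(1/(2*F))) = 4/(-6 + 1) = 4/(-5) = 4*(-1/5) = -4/5)
W(X, d) = -4/5 + X**2 (W(X, d) = -4/5 + X*X = -4/5 + X**2)
(-32*S(7, 6))*W(3, p(2, 0)) = (-32*3)*(-4/5 + 3**2) = -96*(-4/5 + 9) = -96*41/5 = -3936/5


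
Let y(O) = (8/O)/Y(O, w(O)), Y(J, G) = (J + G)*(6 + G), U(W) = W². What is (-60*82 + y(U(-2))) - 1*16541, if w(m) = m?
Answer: -858439/40 ≈ -21461.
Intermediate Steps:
Y(J, G) = (6 + G)*(G + J) (Y(J, G) = (G + J)*(6 + G) = (6 + G)*(G + J))
y(O) = 8/(O*(2*O² + 12*O)) (y(O) = (8/O)/(O² + 6*O + 6*O + O*O) = (8/O)/(O² + 6*O + 6*O + O²) = (8/O)/(2*O² + 12*O) = 8/(O*(2*O² + 12*O)))
(-60*82 + y(U(-2))) - 1*16541 = (-60*82 + 4/(((-2)²)²*(6 + (-2)²))) - 1*16541 = (-4920 + 4/(4²*(6 + 4))) - 16541 = (-4920 + 4*(1/16)/10) - 16541 = (-4920 + 4*(1/16)*(⅒)) - 16541 = (-4920 + 1/40) - 16541 = -196799/40 - 16541 = -858439/40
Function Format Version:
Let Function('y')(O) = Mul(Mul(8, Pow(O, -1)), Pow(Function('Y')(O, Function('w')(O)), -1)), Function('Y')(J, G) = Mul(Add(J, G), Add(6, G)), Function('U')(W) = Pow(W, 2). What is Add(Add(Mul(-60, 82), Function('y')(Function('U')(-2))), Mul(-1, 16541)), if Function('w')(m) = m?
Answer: Rational(-858439, 40) ≈ -21461.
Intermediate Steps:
Function('Y')(J, G) = Mul(Add(6, G), Add(G, J)) (Function('Y')(J, G) = Mul(Add(G, J), Add(6, G)) = Mul(Add(6, G), Add(G, J)))
Function('y')(O) = Mul(8, Pow(O, -1), Pow(Add(Mul(2, Pow(O, 2)), Mul(12, O)), -1)) (Function('y')(O) = Mul(Mul(8, Pow(O, -1)), Pow(Add(Pow(O, 2), Mul(6, O), Mul(6, O), Mul(O, O)), -1)) = Mul(Mul(8, Pow(O, -1)), Pow(Add(Pow(O, 2), Mul(6, O), Mul(6, O), Pow(O, 2)), -1)) = Mul(Mul(8, Pow(O, -1)), Pow(Add(Mul(2, Pow(O, 2)), Mul(12, O)), -1)) = Mul(8, Pow(O, -1), Pow(Add(Mul(2, Pow(O, 2)), Mul(12, O)), -1)))
Add(Add(Mul(-60, 82), Function('y')(Function('U')(-2))), Mul(-1, 16541)) = Add(Add(Mul(-60, 82), Mul(4, Pow(Pow(-2, 2), -2), Pow(Add(6, Pow(-2, 2)), -1))), Mul(-1, 16541)) = Add(Add(-4920, Mul(4, Pow(4, -2), Pow(Add(6, 4), -1))), -16541) = Add(Add(-4920, Mul(4, Rational(1, 16), Pow(10, -1))), -16541) = Add(Add(-4920, Mul(4, Rational(1, 16), Rational(1, 10))), -16541) = Add(Add(-4920, Rational(1, 40)), -16541) = Add(Rational(-196799, 40), -16541) = Rational(-858439, 40)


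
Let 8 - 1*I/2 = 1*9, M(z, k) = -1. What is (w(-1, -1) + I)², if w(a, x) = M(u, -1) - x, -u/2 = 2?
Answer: 4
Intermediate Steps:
u = -4 (u = -2*2 = -4)
I = -2 (I = 16 - 2*9 = 16 - 18 = -2)
w(a, x) = -1 - x
(w(-1, -1) + I)² = ((-1 - 1*(-1)) - 2)² = ((-1 + 1) - 2)² = (0 - 2)² = (-2)² = 4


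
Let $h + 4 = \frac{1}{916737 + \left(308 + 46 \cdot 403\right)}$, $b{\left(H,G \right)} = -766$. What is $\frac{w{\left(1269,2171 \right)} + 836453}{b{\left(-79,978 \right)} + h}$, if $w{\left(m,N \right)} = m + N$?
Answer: $- \frac{785789612619}{720398909} \approx -1090.8$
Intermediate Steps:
$h = - \frac{3742331}{935583}$ ($h = -4 + \frac{1}{916737 + \left(308 + 46 \cdot 403\right)} = -4 + \frac{1}{916737 + \left(308 + 18538\right)} = -4 + \frac{1}{916737 + 18846} = -4 + \frac{1}{935583} = - \frac{3742331}{935583} \approx -4.0$)
$w{\left(m,N \right)} = N + m$
$\frac{w{\left(1269,2171 \right)} + 836453}{b{\left(-79,978 \right)} + h} = \frac{\left(2171 + 1269\right) + 836453}{-766 - \frac{3742331}{935583}} = \frac{3440 + 836453}{- \frac{720398909}{935583}} = 839893 \left(- \frac{935583}{720398909}\right) = - \frac{785789612619}{720398909}$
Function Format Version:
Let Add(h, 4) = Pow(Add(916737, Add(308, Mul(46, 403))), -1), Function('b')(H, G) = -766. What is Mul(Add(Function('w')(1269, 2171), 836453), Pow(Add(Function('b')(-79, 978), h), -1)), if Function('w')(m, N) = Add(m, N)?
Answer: Rational(-785789612619, 720398909) ≈ -1090.8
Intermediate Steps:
h = Rational(-3742331, 935583) (h = Add(-4, Pow(Add(916737, Add(308, Mul(46, 403))), -1)) = Add(-4, Pow(Add(916737, Add(308, 18538)), -1)) = Add(-4, Pow(Add(916737, 18846), -1)) = Add(-4, Pow(935583, -1)) = Add(-4, Rational(1, 935583)) = Rational(-3742331, 935583) ≈ -4.0000)
Function('w')(m, N) = Add(N, m)
Mul(Add(Function('w')(1269, 2171), 836453), Pow(Add(Function('b')(-79, 978), h), -1)) = Mul(Add(Add(2171, 1269), 836453), Pow(Add(-766, Rational(-3742331, 935583)), -1)) = Mul(Add(3440, 836453), Pow(Rational(-720398909, 935583), -1)) = Mul(839893, Rational(-935583, 720398909)) = Rational(-785789612619, 720398909)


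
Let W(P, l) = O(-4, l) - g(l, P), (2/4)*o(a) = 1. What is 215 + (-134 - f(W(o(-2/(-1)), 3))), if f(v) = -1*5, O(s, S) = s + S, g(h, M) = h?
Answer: 86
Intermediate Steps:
o(a) = 2 (o(a) = 2*1 = 2)
O(s, S) = S + s
W(P, l) = -4 (W(P, l) = (l - 4) - l = (-4 + l) - l = -4)
f(v) = -5
215 + (-134 - f(W(o(-2/(-1)), 3))) = 215 + (-134 - 1*(-5)) = 215 + (-134 + 5) = 215 - 129 = 86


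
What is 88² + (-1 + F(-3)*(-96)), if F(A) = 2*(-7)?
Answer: 9087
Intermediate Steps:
F(A) = -14
88² + (-1 + F(-3)*(-96)) = 88² + (-1 - 14*(-96)) = 7744 + (-1 + 1344) = 7744 + 1343 = 9087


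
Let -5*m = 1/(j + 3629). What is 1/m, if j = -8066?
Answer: 22185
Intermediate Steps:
m = 1/22185 (m = -1/(5*(-8066 + 3629)) = -⅕/(-4437) = -⅕*(-1/4437) = 1/22185 ≈ 4.5075e-5)
1/m = 1/(1/22185) = 22185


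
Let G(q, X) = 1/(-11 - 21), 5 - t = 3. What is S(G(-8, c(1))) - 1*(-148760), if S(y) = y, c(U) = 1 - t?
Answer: 4760319/32 ≈ 1.4876e+5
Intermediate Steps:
t = 2 (t = 5 - 1*3 = 5 - 3 = 2)
c(U) = -1 (c(U) = 1 - 1*2 = 1 - 2 = -1)
G(q, X) = -1/32 (G(q, X) = 1/(-32) = -1/32)
S(G(-8, c(1))) - 1*(-148760) = -1/32 - 1*(-148760) = -1/32 + 148760 = 4760319/32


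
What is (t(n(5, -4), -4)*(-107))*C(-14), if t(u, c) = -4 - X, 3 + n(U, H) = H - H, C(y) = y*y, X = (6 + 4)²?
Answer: 2181088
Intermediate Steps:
X = 100 (X = 10² = 100)
C(y) = y²
n(U, H) = -3 (n(U, H) = -3 + (H - H) = -3 + 0 = -3)
t(u, c) = -104 (t(u, c) = -4 - 1*100 = -4 - 100 = -104)
(t(n(5, -4), -4)*(-107))*C(-14) = -104*(-107)*(-14)² = 11128*196 = 2181088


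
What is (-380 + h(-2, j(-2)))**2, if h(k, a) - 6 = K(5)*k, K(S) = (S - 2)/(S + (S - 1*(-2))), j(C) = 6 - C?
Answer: 561001/4 ≈ 1.4025e+5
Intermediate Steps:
K(S) = (-2 + S)/(2 + 2*S) (K(S) = (-2 + S)/(S + (S + 2)) = (-2 + S)/(S + (2 + S)) = (-2 + S)/(2 + 2*S))
h(k, a) = 6 + k/4 (h(k, a) = 6 + ((-2 + 5)/(2*(1 + 5)))*k = 6 + ((1/2)*3/6)*k = 6 + ((1/2)*(1/6)*3)*k = 6 + k/4)
(-380 + h(-2, j(-2)))**2 = (-380 + (6 + (1/4)*(-2)))**2 = (-380 + (6 - 1/2))**2 = (-380 + 11/2)**2 = (-749/2)**2 = 561001/4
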